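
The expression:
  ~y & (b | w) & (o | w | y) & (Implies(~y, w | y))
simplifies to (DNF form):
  w & ~y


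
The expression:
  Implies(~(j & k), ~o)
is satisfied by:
  {j: True, k: True, o: False}
  {j: True, k: False, o: False}
  {k: True, j: False, o: False}
  {j: False, k: False, o: False}
  {o: True, j: True, k: True}


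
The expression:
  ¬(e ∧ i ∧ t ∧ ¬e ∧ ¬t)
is always true.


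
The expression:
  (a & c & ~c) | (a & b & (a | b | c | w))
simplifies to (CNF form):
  a & b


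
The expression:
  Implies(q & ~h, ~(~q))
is always true.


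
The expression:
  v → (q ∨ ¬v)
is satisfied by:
  {q: True, v: False}
  {v: False, q: False}
  {v: True, q: True}


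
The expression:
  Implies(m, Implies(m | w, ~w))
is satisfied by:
  {w: False, m: False}
  {m: True, w: False}
  {w: True, m: False}


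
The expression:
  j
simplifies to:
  j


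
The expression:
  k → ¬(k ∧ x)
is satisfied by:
  {k: False, x: False}
  {x: True, k: False}
  {k: True, x: False}


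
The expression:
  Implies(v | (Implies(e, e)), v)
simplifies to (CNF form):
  v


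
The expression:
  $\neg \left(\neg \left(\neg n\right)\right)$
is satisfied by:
  {n: False}


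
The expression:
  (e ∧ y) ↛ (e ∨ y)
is never true.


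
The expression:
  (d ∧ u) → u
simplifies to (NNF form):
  True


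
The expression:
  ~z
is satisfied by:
  {z: False}


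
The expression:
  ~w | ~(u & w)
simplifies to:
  ~u | ~w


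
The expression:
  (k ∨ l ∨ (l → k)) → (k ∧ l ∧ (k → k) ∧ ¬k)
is never true.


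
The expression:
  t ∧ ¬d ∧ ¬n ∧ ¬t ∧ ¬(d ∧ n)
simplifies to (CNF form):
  False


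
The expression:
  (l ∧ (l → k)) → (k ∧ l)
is always true.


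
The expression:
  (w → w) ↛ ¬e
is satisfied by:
  {e: True}


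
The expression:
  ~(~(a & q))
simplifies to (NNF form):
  a & q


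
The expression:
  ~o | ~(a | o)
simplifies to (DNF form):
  ~o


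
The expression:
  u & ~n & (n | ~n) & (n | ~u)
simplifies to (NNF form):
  False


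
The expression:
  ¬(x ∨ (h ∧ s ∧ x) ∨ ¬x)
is never true.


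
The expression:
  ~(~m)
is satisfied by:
  {m: True}


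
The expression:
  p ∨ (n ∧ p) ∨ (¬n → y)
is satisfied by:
  {n: True, y: True, p: True}
  {n: True, y: True, p: False}
  {n: True, p: True, y: False}
  {n: True, p: False, y: False}
  {y: True, p: True, n: False}
  {y: True, p: False, n: False}
  {p: True, y: False, n: False}


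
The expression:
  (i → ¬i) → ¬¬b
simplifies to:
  b ∨ i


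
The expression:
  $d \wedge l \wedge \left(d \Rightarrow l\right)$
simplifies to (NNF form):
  $d \wedge l$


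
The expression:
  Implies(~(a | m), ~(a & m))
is always true.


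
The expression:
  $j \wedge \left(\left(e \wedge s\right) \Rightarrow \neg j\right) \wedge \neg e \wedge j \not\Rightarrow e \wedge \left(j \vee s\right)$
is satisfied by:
  {j: True, e: False}


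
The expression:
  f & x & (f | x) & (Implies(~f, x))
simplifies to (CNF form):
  f & x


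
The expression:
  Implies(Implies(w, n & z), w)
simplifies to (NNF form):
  w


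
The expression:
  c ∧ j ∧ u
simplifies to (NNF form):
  c ∧ j ∧ u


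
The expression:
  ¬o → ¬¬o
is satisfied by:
  {o: True}


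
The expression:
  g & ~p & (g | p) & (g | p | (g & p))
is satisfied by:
  {g: True, p: False}


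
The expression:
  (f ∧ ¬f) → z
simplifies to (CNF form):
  True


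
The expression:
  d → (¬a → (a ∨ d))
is always true.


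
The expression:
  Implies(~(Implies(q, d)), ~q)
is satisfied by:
  {d: True, q: False}
  {q: False, d: False}
  {q: True, d: True}


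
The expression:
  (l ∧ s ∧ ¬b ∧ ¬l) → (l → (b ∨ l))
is always true.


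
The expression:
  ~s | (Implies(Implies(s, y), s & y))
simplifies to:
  True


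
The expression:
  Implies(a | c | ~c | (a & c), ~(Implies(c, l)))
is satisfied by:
  {c: True, l: False}


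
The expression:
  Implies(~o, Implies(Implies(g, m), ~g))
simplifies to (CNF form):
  o | ~g | ~m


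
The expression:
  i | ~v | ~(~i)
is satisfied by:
  {i: True, v: False}
  {v: False, i: False}
  {v: True, i: True}


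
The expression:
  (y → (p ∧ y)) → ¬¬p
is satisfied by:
  {y: True, p: True}
  {y: True, p: False}
  {p: True, y: False}


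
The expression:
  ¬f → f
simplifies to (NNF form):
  f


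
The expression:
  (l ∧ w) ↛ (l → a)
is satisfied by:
  {w: True, l: True, a: False}


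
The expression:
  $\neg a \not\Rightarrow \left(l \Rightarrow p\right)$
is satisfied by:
  {l: True, p: False, a: False}


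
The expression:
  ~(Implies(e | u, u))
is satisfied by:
  {e: True, u: False}


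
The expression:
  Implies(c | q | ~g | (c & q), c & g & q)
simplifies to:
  g & (c | ~q) & (q | ~c)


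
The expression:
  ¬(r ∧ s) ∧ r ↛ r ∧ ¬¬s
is never true.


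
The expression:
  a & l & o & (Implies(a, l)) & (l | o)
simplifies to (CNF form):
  a & l & o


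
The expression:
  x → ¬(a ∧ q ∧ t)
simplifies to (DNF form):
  ¬a ∨ ¬q ∨ ¬t ∨ ¬x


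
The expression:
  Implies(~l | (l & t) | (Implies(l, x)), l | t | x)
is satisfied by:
  {x: True, t: True, l: True}
  {x: True, t: True, l: False}
  {x: True, l: True, t: False}
  {x: True, l: False, t: False}
  {t: True, l: True, x: False}
  {t: True, l: False, x: False}
  {l: True, t: False, x: False}


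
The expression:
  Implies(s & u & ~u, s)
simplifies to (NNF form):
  True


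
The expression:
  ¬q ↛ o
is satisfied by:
  {o: True, q: False}
  {q: False, o: False}
  {q: True, o: True}


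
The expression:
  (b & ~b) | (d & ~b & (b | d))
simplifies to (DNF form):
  d & ~b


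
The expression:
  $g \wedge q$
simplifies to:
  $g \wedge q$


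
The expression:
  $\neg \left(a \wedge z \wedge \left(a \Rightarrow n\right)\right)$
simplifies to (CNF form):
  $\neg a \vee \neg n \vee \neg z$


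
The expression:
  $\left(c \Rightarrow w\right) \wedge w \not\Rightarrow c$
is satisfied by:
  {w: True, c: False}


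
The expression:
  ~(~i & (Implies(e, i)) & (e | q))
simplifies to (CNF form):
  e | i | ~q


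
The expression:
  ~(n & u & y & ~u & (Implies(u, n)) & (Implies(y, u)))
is always true.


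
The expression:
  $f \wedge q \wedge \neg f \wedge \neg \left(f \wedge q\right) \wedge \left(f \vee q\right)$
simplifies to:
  $\text{False}$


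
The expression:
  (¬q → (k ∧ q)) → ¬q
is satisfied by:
  {q: False}


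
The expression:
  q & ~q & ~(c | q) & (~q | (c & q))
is never true.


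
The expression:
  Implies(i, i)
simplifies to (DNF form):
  True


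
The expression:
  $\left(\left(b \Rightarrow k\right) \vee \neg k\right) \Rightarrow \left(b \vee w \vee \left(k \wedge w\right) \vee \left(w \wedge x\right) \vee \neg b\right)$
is always true.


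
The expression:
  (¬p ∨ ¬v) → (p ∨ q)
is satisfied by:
  {q: True, p: True}
  {q: True, p: False}
  {p: True, q: False}


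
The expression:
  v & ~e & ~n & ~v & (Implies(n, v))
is never true.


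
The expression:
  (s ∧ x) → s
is always true.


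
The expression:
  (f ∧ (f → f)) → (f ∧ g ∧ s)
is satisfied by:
  {g: True, s: True, f: False}
  {g: True, s: False, f: False}
  {s: True, g: False, f: False}
  {g: False, s: False, f: False}
  {f: True, g: True, s: True}


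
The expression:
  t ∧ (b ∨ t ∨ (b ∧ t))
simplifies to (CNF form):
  t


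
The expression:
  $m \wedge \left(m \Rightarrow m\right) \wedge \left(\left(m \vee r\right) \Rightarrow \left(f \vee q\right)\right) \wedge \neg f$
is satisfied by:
  {m: True, q: True, f: False}


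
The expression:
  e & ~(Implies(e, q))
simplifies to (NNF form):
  e & ~q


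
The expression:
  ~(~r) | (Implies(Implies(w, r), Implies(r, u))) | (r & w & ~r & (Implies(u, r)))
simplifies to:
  True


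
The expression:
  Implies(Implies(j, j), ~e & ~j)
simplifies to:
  ~e & ~j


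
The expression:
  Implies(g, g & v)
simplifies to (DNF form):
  v | ~g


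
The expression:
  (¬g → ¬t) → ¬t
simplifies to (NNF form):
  ¬g ∨ ¬t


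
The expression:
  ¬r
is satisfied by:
  {r: False}


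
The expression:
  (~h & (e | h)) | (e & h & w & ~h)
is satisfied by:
  {e: True, h: False}


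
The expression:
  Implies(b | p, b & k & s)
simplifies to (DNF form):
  (b & ~b) | (b & k & s) | (~b & ~p) | (b & k & ~b) | (b & s & ~b) | (k & s & ~p) | (k & ~b & ~p) | (s & ~b & ~p)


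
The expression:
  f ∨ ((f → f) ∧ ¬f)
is always true.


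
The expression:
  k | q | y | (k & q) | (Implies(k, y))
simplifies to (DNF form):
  True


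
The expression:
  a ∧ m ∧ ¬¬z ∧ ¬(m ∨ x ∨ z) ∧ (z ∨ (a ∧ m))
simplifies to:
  False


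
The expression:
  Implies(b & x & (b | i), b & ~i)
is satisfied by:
  {x: False, i: False, b: False}
  {b: True, x: False, i: False}
  {i: True, x: False, b: False}
  {b: True, i: True, x: False}
  {x: True, b: False, i: False}
  {b: True, x: True, i: False}
  {i: True, x: True, b: False}


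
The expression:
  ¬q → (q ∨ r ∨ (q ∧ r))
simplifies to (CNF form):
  q ∨ r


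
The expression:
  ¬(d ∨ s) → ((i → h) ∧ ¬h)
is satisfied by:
  {d: True, s: True, h: False, i: False}
  {i: True, d: True, s: True, h: False}
  {d: True, s: True, h: True, i: False}
  {i: True, d: True, s: True, h: True}
  {d: True, h: False, s: False, i: False}
  {d: True, i: True, h: False, s: False}
  {d: True, h: True, s: False, i: False}
  {d: True, i: True, h: True, s: False}
  {s: True, i: False, h: False, d: False}
  {i: True, s: True, h: False, d: False}
  {s: True, h: True, i: False, d: False}
  {i: True, s: True, h: True, d: False}
  {i: False, h: False, s: False, d: False}


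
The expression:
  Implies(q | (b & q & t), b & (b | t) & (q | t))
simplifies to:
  b | ~q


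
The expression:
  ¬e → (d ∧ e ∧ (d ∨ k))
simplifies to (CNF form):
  e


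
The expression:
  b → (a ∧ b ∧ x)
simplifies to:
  (a ∧ x) ∨ ¬b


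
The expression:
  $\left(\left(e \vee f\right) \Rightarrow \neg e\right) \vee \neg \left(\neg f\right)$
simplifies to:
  $f \vee \neg e$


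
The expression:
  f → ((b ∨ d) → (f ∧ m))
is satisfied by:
  {m: True, b: False, f: False, d: False}
  {d: True, m: True, b: False, f: False}
  {m: True, b: True, d: False, f: False}
  {d: True, m: True, b: True, f: False}
  {d: False, b: False, m: False, f: False}
  {d: True, b: False, m: False, f: False}
  {b: True, d: False, m: False, f: False}
  {d: True, b: True, m: False, f: False}
  {f: True, m: True, d: False, b: False}
  {f: True, d: True, m: True, b: False}
  {f: True, m: True, b: True, d: False}
  {f: True, d: True, m: True, b: True}
  {f: True, d: False, b: False, m: False}


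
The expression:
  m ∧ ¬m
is never true.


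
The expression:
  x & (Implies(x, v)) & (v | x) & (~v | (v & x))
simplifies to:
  v & x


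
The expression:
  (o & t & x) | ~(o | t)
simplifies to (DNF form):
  (t & ~t) | (o & t & x) | (~o & ~t) | (o & t & ~t) | (o & x & ~o) | (t & x & ~t) | (o & ~o & ~t) | (x & ~o & ~t)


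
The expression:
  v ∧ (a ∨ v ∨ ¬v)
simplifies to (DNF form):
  v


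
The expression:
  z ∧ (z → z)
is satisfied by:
  {z: True}


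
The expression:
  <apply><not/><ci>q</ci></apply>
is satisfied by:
  {q: False}


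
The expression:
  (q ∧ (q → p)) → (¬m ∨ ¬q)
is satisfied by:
  {p: False, m: False, q: False}
  {q: True, p: False, m: False}
  {m: True, p: False, q: False}
  {q: True, m: True, p: False}
  {p: True, q: False, m: False}
  {q: True, p: True, m: False}
  {m: True, p: True, q: False}


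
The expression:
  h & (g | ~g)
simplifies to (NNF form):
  h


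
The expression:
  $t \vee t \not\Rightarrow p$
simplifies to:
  $t$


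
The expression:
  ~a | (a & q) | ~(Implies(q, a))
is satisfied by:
  {q: True, a: False}
  {a: False, q: False}
  {a: True, q: True}


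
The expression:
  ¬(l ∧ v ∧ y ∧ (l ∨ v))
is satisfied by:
  {l: False, v: False, y: False}
  {y: True, l: False, v: False}
  {v: True, l: False, y: False}
  {y: True, v: True, l: False}
  {l: True, y: False, v: False}
  {y: True, l: True, v: False}
  {v: True, l: True, y: False}


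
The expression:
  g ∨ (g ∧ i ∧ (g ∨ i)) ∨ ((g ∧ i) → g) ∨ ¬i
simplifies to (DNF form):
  True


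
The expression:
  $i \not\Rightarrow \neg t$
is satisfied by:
  {t: True, i: True}


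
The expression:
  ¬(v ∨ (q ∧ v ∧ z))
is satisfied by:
  {v: False}


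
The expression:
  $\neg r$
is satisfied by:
  {r: False}


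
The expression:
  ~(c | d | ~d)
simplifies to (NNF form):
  False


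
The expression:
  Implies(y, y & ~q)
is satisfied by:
  {q: False, y: False}
  {y: True, q: False}
  {q: True, y: False}


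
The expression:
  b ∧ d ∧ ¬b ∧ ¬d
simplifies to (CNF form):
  False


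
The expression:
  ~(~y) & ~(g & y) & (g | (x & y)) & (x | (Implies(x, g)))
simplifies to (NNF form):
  x & y & ~g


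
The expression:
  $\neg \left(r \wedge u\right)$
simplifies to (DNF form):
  $\neg r \vee \neg u$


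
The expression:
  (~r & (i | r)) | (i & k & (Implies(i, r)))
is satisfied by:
  {i: True, k: True, r: False}
  {i: True, k: False, r: False}
  {i: True, r: True, k: True}


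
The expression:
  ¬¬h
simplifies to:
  h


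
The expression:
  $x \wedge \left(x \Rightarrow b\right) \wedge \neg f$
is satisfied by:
  {b: True, x: True, f: False}


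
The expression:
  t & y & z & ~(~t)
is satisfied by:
  {t: True, z: True, y: True}


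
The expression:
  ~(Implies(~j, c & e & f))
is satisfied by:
  {c: False, e: False, j: False, f: False}
  {f: True, c: False, e: False, j: False}
  {e: True, f: False, c: False, j: False}
  {f: True, e: True, c: False, j: False}
  {c: True, f: False, e: False, j: False}
  {f: True, c: True, e: False, j: False}
  {e: True, c: True, f: False, j: False}


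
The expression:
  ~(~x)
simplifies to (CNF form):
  x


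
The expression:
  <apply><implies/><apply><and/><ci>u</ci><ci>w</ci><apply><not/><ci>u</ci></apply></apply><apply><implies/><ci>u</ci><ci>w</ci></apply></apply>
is always true.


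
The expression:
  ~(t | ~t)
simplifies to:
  False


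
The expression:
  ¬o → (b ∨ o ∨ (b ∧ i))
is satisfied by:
  {b: True, o: True}
  {b: True, o: False}
  {o: True, b: False}


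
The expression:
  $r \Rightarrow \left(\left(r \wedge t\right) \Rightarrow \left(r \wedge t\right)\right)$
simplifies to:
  $\text{True}$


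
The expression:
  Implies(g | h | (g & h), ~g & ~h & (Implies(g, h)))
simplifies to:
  ~g & ~h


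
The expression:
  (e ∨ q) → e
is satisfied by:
  {e: True, q: False}
  {q: False, e: False}
  {q: True, e: True}


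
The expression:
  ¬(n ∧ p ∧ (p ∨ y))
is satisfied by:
  {p: False, n: False}
  {n: True, p: False}
  {p: True, n: False}


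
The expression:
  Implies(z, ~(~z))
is always true.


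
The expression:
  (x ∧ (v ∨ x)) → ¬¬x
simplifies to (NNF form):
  True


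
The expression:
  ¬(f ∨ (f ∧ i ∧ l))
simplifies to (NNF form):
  ¬f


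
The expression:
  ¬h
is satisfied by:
  {h: False}


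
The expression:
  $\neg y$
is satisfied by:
  {y: False}


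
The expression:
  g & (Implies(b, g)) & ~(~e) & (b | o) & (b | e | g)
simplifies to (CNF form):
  e & g & (b | o)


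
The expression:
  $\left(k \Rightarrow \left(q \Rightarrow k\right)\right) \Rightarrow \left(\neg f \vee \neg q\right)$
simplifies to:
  $\neg f \vee \neg q$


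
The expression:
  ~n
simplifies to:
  ~n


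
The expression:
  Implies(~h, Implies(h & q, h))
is always true.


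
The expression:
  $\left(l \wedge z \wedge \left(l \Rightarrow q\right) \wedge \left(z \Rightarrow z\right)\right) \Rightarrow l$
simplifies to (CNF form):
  $\text{True}$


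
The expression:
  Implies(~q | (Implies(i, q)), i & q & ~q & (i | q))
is never true.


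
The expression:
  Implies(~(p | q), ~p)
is always true.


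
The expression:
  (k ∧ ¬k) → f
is always true.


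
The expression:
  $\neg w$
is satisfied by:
  {w: False}


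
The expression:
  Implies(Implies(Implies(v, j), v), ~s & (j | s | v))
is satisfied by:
  {s: False, v: False}
  {v: True, s: False}
  {s: True, v: False}


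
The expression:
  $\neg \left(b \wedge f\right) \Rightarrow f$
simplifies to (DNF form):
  $f$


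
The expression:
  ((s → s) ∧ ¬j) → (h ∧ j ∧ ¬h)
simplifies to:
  j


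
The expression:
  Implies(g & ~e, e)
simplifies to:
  e | ~g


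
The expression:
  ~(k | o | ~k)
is never true.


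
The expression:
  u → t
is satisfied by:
  {t: True, u: False}
  {u: False, t: False}
  {u: True, t: True}


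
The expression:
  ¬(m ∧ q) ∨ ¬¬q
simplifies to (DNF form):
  True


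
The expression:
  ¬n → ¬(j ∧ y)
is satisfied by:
  {n: True, y: False, j: False}
  {y: False, j: False, n: False}
  {j: True, n: True, y: False}
  {j: True, y: False, n: False}
  {n: True, y: True, j: False}
  {y: True, n: False, j: False}
  {j: True, y: True, n: True}


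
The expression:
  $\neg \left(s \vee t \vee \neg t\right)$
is never true.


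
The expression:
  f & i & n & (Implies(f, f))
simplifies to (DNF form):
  f & i & n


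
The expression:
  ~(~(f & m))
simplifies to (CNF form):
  f & m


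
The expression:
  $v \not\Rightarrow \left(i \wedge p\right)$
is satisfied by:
  {v: True, p: False, i: False}
  {i: True, v: True, p: False}
  {p: True, v: True, i: False}


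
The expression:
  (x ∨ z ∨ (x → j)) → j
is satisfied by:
  {j: True}


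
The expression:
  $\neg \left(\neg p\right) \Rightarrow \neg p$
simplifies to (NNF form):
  $\neg p$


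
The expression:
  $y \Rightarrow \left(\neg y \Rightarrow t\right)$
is always true.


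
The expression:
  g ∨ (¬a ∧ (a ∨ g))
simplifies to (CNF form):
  g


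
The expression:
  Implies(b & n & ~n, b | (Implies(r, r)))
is always true.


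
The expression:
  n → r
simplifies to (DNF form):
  r ∨ ¬n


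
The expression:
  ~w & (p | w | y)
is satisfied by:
  {y: True, p: True, w: False}
  {y: True, w: False, p: False}
  {p: True, w: False, y: False}


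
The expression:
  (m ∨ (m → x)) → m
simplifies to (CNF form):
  m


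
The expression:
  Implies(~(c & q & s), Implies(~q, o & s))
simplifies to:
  q | (o & s)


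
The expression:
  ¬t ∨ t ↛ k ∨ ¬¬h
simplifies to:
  h ∨ ¬k ∨ ¬t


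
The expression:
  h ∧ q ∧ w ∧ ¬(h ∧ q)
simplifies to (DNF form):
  False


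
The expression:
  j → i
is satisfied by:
  {i: True, j: False}
  {j: False, i: False}
  {j: True, i: True}


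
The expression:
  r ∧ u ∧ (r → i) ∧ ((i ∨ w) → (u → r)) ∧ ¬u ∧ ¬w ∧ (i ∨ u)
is never true.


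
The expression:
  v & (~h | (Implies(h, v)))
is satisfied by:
  {v: True}


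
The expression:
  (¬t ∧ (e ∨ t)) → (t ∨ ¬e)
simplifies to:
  t ∨ ¬e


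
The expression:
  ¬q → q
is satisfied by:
  {q: True}


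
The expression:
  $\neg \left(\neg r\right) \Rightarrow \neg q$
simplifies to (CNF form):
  $\neg q \vee \neg r$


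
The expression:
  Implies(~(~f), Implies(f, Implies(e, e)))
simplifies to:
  True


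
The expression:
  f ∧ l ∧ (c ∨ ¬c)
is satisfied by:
  {f: True, l: True}


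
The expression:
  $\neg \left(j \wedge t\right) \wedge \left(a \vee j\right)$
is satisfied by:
  {a: True, j: False, t: False}
  {a: True, t: True, j: False}
  {a: True, j: True, t: False}
  {j: True, t: False, a: False}


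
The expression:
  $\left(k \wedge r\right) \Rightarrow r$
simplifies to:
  $\text{True}$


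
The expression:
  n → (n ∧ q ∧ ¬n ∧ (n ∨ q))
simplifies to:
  ¬n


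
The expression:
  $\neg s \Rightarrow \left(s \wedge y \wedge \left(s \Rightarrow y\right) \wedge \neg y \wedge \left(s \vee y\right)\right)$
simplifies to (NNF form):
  $s$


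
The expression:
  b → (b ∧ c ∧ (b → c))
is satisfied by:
  {c: True, b: False}
  {b: False, c: False}
  {b: True, c: True}


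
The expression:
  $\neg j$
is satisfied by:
  {j: False}


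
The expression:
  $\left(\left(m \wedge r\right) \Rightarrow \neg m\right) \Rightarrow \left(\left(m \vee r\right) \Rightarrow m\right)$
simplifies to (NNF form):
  $m \vee \neg r$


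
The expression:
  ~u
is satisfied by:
  {u: False}


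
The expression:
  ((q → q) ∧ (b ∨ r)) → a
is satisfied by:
  {a: True, b: False, r: False}
  {r: True, a: True, b: False}
  {a: True, b: True, r: False}
  {r: True, a: True, b: True}
  {r: False, b: False, a: False}


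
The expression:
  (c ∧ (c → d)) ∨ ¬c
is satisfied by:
  {d: True, c: False}
  {c: False, d: False}
  {c: True, d: True}


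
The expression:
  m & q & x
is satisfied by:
  {m: True, x: True, q: True}


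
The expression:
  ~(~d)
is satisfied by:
  {d: True}


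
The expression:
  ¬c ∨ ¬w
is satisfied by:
  {w: False, c: False}
  {c: True, w: False}
  {w: True, c: False}


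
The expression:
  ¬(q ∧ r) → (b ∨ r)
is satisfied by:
  {r: True, b: True}
  {r: True, b: False}
  {b: True, r: False}


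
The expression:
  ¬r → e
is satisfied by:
  {r: True, e: True}
  {r: True, e: False}
  {e: True, r: False}


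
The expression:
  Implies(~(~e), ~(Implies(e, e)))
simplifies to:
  ~e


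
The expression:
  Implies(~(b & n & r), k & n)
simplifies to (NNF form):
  n & (b | k) & (k | r)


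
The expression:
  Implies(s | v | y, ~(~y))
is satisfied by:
  {y: True, s: False, v: False}
  {y: True, v: True, s: False}
  {y: True, s: True, v: False}
  {y: True, v: True, s: True}
  {v: False, s: False, y: False}


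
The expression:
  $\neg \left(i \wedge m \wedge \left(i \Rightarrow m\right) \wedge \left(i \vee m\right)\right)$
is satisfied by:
  {m: False, i: False}
  {i: True, m: False}
  {m: True, i: False}


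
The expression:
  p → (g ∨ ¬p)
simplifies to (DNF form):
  g ∨ ¬p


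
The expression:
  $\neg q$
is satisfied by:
  {q: False}


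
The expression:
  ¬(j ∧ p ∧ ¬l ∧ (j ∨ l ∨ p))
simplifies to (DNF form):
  l ∨ ¬j ∨ ¬p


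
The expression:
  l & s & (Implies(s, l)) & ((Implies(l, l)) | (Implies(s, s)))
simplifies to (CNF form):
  l & s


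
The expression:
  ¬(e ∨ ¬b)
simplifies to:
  b ∧ ¬e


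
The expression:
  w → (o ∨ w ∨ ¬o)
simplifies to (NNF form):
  True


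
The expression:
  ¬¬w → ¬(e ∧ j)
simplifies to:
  ¬e ∨ ¬j ∨ ¬w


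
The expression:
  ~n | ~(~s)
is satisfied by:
  {s: True, n: False}
  {n: False, s: False}
  {n: True, s: True}


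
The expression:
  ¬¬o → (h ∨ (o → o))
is always true.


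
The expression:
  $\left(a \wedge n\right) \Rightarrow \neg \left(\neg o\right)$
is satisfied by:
  {o: True, n: False, a: False}
  {o: False, n: False, a: False}
  {a: True, o: True, n: False}
  {a: True, o: False, n: False}
  {n: True, o: True, a: False}
  {n: True, o: False, a: False}
  {n: True, a: True, o: True}


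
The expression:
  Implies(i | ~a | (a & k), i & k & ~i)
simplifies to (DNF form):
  a & ~i & ~k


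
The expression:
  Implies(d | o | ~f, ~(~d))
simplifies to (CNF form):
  (d | f) & (d | ~o)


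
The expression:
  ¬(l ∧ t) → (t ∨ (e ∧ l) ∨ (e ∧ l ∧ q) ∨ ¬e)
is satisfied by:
  {t: True, l: True, e: False}
  {t: True, e: False, l: False}
  {l: True, e: False, t: False}
  {l: False, e: False, t: False}
  {t: True, l: True, e: True}
  {t: True, e: True, l: False}
  {l: True, e: True, t: False}


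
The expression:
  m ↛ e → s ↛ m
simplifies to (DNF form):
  e ∨ ¬m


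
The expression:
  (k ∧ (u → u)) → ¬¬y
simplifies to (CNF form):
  y ∨ ¬k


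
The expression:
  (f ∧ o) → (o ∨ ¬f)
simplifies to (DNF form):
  True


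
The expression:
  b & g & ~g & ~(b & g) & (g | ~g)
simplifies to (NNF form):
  False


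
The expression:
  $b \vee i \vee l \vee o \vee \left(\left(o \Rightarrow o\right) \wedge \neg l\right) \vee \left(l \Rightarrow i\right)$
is always true.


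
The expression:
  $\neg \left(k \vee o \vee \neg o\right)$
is never true.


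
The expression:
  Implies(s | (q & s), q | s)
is always true.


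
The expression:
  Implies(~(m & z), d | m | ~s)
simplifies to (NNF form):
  d | m | ~s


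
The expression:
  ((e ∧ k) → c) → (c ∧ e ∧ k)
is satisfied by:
  {e: True, k: True}


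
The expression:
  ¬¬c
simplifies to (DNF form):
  c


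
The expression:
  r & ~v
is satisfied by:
  {r: True, v: False}


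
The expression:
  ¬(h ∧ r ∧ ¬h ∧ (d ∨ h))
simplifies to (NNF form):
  True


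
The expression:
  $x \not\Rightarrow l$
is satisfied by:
  {x: True, l: False}


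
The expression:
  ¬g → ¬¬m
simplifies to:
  g ∨ m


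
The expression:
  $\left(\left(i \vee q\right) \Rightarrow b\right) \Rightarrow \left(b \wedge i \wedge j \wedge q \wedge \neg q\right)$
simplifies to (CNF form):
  $\neg b \wedge \left(i \vee q\right)$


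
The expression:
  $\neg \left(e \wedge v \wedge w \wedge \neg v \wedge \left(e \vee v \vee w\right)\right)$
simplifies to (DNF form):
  $\text{True}$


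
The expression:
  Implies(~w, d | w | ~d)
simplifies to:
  True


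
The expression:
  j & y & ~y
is never true.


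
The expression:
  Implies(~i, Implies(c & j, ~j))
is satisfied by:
  {i: True, c: False, j: False}
  {c: False, j: False, i: False}
  {i: True, j: True, c: False}
  {j: True, c: False, i: False}
  {i: True, c: True, j: False}
  {c: True, i: False, j: False}
  {i: True, j: True, c: True}


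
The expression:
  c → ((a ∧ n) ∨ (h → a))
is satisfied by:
  {a: True, h: False, c: False}
  {h: False, c: False, a: False}
  {a: True, c: True, h: False}
  {c: True, h: False, a: False}
  {a: True, h: True, c: False}
  {h: True, a: False, c: False}
  {a: True, c: True, h: True}


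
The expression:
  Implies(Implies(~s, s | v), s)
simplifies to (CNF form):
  s | ~v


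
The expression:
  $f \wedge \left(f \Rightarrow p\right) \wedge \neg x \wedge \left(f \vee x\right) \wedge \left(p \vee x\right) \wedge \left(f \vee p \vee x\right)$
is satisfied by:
  {p: True, f: True, x: False}


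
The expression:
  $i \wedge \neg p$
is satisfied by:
  {i: True, p: False}


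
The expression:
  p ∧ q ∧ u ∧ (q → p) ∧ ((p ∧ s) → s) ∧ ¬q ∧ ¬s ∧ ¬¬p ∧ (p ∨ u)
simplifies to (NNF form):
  False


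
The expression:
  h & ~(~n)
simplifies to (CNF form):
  h & n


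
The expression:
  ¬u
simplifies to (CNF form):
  ¬u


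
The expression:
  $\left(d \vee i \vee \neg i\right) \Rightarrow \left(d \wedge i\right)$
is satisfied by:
  {i: True, d: True}


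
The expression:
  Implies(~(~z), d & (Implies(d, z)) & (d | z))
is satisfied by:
  {d: True, z: False}
  {z: False, d: False}
  {z: True, d: True}


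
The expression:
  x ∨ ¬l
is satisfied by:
  {x: True, l: False}
  {l: False, x: False}
  {l: True, x: True}


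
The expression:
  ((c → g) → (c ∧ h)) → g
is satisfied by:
  {g: True, c: False}
  {c: False, g: False}
  {c: True, g: True}


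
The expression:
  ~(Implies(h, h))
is never true.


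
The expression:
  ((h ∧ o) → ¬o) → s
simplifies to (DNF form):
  s ∨ (h ∧ o)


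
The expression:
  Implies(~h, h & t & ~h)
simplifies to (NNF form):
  h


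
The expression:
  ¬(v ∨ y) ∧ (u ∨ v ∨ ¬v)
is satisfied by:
  {v: False, y: False}


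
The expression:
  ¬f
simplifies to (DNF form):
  ¬f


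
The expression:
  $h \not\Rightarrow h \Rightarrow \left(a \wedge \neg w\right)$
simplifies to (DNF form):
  $\text{True}$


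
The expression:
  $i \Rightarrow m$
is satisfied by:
  {m: True, i: False}
  {i: False, m: False}
  {i: True, m: True}


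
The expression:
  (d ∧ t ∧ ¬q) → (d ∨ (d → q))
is always true.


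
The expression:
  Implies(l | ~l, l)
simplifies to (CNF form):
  l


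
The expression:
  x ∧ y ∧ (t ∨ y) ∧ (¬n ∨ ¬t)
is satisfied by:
  {x: True, y: True, t: False, n: False}
  {n: True, x: True, y: True, t: False}
  {t: True, x: True, y: True, n: False}


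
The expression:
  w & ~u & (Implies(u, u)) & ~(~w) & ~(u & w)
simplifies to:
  w & ~u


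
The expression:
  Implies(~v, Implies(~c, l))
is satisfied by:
  {v: True, c: True, l: True}
  {v: True, c: True, l: False}
  {v: True, l: True, c: False}
  {v: True, l: False, c: False}
  {c: True, l: True, v: False}
  {c: True, l: False, v: False}
  {l: True, c: False, v: False}


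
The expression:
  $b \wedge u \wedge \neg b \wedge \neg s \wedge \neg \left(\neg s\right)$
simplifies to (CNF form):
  $\text{False}$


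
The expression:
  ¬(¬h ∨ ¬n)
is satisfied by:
  {h: True, n: True}


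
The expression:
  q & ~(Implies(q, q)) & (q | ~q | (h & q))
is never true.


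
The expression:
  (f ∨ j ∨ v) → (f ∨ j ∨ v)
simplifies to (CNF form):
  True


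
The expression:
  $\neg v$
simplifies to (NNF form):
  $\neg v$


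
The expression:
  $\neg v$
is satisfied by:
  {v: False}


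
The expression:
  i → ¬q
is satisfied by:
  {q: False, i: False}
  {i: True, q: False}
  {q: True, i: False}


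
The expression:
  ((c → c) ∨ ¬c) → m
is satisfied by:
  {m: True}


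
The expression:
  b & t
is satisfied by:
  {t: True, b: True}


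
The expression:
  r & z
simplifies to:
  r & z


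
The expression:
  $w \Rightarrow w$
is always true.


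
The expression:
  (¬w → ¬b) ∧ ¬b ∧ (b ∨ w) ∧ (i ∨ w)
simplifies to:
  w ∧ ¬b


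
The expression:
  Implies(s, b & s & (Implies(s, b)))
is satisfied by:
  {b: True, s: False}
  {s: False, b: False}
  {s: True, b: True}


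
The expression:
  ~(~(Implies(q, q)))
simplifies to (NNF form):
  True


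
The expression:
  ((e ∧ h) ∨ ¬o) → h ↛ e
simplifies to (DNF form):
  (h ∧ ¬e) ∨ (o ∧ ¬h)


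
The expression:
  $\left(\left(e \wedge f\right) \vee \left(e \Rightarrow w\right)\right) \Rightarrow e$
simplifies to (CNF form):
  $e$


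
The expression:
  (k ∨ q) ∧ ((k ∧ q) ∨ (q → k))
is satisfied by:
  {k: True}


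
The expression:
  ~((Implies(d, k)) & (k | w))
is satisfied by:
  {d: True, w: False, k: False}
  {w: False, k: False, d: False}
  {d: True, w: True, k: False}


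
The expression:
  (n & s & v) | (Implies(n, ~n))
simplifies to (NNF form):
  ~n | (s & v)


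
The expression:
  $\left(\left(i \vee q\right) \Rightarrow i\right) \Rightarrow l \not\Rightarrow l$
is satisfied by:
  {q: True, i: False}


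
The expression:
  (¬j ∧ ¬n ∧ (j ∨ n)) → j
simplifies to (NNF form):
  True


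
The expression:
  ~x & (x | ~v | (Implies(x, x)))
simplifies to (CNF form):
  ~x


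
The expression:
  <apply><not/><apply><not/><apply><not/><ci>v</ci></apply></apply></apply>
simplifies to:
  <apply><not/><ci>v</ci></apply>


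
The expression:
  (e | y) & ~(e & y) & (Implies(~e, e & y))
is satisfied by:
  {e: True, y: False}


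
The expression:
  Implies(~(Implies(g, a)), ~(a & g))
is always true.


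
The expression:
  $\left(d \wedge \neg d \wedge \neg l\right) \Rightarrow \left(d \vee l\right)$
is always true.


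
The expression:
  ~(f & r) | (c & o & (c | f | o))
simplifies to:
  ~f | ~r | (c & o)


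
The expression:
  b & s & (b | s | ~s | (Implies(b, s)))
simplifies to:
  b & s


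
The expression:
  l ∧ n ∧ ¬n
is never true.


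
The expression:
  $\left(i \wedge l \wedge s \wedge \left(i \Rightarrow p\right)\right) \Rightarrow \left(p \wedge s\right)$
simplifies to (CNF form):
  $\text{True}$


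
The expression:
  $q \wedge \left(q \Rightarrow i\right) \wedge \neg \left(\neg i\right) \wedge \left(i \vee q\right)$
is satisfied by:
  {i: True, q: True}


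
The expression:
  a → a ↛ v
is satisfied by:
  {v: False, a: False}
  {a: True, v: False}
  {v: True, a: False}


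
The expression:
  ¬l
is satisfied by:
  {l: False}


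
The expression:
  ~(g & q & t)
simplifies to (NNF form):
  ~g | ~q | ~t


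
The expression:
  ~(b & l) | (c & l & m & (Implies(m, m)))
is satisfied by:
  {c: True, m: True, l: False, b: False}
  {c: True, m: False, l: False, b: False}
  {m: True, c: False, l: False, b: False}
  {c: False, m: False, l: False, b: False}
  {b: True, c: True, m: True, l: False}
  {b: True, c: True, m: False, l: False}
  {b: True, m: True, c: False, l: False}
  {b: True, m: False, c: False, l: False}
  {c: True, l: True, m: True, b: False}
  {c: True, l: True, m: False, b: False}
  {l: True, m: True, c: False, b: False}
  {l: True, c: False, m: False, b: False}
  {b: True, c: True, l: True, m: True}


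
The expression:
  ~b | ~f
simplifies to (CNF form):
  ~b | ~f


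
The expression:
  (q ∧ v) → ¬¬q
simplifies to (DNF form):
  True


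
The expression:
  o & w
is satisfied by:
  {w: True, o: True}


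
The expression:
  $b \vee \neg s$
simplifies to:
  $b \vee \neg s$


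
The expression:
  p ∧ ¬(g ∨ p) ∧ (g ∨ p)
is never true.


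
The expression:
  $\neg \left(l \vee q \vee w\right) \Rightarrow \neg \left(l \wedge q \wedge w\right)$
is always true.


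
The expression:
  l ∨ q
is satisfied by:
  {q: True, l: True}
  {q: True, l: False}
  {l: True, q: False}


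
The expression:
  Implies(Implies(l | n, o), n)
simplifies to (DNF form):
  n | (l & ~o)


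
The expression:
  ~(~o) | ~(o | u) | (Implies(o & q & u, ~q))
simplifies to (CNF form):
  True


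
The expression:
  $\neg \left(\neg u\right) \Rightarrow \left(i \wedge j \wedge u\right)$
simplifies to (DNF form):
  $\left(i \wedge j\right) \vee \neg u$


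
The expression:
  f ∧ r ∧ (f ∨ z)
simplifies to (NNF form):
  f ∧ r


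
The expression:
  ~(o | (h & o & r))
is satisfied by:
  {o: False}


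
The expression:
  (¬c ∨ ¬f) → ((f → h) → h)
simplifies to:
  f ∨ h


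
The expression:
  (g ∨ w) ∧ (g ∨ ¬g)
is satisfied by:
  {g: True, w: True}
  {g: True, w: False}
  {w: True, g: False}


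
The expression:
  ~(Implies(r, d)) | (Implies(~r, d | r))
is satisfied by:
  {r: True, d: True}
  {r: True, d: False}
  {d: True, r: False}


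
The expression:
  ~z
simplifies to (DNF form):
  ~z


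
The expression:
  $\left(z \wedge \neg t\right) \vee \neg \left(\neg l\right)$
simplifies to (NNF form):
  $l \vee \left(z \wedge \neg t\right)$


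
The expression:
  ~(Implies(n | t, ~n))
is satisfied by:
  {n: True}


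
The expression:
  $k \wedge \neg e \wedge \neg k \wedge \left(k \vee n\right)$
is never true.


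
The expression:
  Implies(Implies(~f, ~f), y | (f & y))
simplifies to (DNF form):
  y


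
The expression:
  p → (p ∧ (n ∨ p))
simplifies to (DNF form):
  True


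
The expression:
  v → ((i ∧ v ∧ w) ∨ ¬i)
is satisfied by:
  {w: True, v: False, i: False}
  {v: False, i: False, w: False}
  {w: True, i: True, v: False}
  {i: True, v: False, w: False}
  {w: True, v: True, i: False}
  {v: True, w: False, i: False}
  {w: True, i: True, v: True}


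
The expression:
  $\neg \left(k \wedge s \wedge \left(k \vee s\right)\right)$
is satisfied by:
  {s: False, k: False}
  {k: True, s: False}
  {s: True, k: False}


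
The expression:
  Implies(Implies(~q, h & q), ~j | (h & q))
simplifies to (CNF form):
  h | ~j | ~q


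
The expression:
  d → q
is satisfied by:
  {q: True, d: False}
  {d: False, q: False}
  {d: True, q: True}


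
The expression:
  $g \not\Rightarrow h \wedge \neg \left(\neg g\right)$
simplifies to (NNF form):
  $g \wedge \neg h$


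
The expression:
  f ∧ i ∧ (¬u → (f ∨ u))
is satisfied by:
  {i: True, f: True}


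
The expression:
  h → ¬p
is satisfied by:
  {p: False, h: False}
  {h: True, p: False}
  {p: True, h: False}


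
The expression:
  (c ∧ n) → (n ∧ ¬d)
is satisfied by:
  {c: False, d: False, n: False}
  {n: True, c: False, d: False}
  {d: True, c: False, n: False}
  {n: True, d: True, c: False}
  {c: True, n: False, d: False}
  {n: True, c: True, d: False}
  {d: True, c: True, n: False}


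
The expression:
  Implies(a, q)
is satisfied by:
  {q: True, a: False}
  {a: False, q: False}
  {a: True, q: True}


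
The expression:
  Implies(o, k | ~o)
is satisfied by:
  {k: True, o: False}
  {o: False, k: False}
  {o: True, k: True}


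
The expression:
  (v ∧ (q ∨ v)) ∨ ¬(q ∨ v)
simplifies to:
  v ∨ ¬q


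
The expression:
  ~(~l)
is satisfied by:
  {l: True}


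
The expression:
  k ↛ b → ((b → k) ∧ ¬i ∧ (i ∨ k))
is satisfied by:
  {b: True, k: False, i: False}
  {k: False, i: False, b: False}
  {i: True, b: True, k: False}
  {i: True, k: False, b: False}
  {b: True, k: True, i: False}
  {k: True, b: False, i: False}
  {i: True, k: True, b: True}


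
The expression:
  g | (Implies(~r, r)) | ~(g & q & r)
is always true.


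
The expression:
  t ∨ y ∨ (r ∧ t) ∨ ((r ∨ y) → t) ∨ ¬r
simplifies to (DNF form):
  t ∨ y ∨ ¬r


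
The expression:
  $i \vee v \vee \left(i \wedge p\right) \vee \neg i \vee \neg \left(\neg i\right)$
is always true.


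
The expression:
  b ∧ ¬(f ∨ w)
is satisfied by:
  {b: True, f: False, w: False}


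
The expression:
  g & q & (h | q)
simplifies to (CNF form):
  g & q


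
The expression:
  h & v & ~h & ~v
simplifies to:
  False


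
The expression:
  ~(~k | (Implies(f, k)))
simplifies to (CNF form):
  False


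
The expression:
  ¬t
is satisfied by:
  {t: False}


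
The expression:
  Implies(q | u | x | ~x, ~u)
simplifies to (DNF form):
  ~u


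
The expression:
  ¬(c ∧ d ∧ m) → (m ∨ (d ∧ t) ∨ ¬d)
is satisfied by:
  {t: True, m: True, d: False}
  {t: True, m: False, d: False}
  {m: True, t: False, d: False}
  {t: False, m: False, d: False}
  {d: True, t: True, m: True}
  {d: True, t: True, m: False}
  {d: True, m: True, t: False}


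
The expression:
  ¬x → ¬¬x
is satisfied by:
  {x: True}
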